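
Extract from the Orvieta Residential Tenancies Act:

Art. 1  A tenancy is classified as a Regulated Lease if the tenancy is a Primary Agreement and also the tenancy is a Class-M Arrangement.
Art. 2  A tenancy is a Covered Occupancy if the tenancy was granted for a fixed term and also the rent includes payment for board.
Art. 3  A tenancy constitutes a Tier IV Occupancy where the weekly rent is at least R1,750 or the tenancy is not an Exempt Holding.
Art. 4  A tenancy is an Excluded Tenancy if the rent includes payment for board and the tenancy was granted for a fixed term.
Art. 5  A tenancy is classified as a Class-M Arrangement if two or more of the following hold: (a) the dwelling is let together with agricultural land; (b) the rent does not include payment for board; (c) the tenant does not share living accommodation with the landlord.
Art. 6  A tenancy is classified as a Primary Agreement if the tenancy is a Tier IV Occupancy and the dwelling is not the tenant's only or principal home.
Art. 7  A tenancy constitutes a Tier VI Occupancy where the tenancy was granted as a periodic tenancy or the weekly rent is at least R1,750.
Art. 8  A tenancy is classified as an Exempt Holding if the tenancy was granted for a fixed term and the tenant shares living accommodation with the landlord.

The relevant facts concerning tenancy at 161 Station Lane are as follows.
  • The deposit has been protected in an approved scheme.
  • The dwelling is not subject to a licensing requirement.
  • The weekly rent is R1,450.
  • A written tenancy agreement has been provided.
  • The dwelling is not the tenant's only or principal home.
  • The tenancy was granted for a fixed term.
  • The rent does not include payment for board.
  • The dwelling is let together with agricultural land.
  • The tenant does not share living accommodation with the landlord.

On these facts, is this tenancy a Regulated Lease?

Yes

article 8 — Exempt Holding: [the tenancy was granted for a fixed term? yes] AND [the tenant shares living accommodation with the landlord? no] → not satisfied.
article 3 — Tier IV Occupancy: [weekly rent: R1,450 ≥ R1,750? no] OR [not an Exempt Holding (article 8)? yes] → satisfied.
article 6 — Primary Agreement: [Tier IV Occupancy (article 3)? yes] AND [the dwelling is not the tenant's only or principal home? yes] → satisfied.
article 5 — Class-M Arrangement: the dwelling is let together with agricultural land? yes; the rent does not include payment for board? yes; the tenant does not share living accommodation with the landlord? yes — 3 of 3 hold (need ≥2) → satisfied.
article 1 — Regulated Lease: [Primary Agreement (article 6)? yes] AND [Class-M Arrangement (article 5)? yes] → satisfied.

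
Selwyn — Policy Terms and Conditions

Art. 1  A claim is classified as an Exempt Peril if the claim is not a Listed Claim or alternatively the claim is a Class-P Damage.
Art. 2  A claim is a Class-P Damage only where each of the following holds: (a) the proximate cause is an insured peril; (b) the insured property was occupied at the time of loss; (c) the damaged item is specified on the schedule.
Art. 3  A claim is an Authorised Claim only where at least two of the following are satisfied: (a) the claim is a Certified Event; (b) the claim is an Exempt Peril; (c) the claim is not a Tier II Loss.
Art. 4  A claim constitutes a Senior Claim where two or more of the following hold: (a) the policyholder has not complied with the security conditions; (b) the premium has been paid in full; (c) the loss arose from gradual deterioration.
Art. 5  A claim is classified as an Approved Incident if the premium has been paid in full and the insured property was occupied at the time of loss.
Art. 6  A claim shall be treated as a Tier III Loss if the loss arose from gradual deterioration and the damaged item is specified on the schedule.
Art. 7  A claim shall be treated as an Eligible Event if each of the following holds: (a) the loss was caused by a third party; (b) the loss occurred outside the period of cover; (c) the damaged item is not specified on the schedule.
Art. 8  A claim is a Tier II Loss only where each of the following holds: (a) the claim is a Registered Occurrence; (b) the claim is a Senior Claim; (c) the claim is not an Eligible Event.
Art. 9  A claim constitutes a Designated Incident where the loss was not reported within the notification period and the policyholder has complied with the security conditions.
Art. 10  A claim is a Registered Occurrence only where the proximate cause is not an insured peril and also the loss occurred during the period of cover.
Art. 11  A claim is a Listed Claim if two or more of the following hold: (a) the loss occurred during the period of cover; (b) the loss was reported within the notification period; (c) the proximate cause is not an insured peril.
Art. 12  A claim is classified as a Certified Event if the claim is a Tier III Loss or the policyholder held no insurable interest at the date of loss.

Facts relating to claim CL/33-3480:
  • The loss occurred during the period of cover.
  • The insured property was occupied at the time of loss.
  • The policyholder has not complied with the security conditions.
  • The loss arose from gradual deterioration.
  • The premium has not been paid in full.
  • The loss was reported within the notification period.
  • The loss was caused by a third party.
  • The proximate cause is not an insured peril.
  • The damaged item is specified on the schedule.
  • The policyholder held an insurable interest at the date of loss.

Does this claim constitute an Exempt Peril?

article 11 — Listed Claim: the loss occurred during the period of cover? yes; the loss was reported within the notification period? yes; the proximate cause is not an insured peril? yes — 3 of 3 hold (need ≥2) → satisfied.
article 2 — Class-P Damage: [the proximate cause is an insured peril? no] AND [the insured property was occupied at the time of loss? yes] AND [the damaged item is specified on the schedule? yes] → not satisfied.
article 1 — Exempt Peril: [not a Listed Claim (article 11)? no] OR [Class-P Damage (article 2)? no] → not satisfied.

No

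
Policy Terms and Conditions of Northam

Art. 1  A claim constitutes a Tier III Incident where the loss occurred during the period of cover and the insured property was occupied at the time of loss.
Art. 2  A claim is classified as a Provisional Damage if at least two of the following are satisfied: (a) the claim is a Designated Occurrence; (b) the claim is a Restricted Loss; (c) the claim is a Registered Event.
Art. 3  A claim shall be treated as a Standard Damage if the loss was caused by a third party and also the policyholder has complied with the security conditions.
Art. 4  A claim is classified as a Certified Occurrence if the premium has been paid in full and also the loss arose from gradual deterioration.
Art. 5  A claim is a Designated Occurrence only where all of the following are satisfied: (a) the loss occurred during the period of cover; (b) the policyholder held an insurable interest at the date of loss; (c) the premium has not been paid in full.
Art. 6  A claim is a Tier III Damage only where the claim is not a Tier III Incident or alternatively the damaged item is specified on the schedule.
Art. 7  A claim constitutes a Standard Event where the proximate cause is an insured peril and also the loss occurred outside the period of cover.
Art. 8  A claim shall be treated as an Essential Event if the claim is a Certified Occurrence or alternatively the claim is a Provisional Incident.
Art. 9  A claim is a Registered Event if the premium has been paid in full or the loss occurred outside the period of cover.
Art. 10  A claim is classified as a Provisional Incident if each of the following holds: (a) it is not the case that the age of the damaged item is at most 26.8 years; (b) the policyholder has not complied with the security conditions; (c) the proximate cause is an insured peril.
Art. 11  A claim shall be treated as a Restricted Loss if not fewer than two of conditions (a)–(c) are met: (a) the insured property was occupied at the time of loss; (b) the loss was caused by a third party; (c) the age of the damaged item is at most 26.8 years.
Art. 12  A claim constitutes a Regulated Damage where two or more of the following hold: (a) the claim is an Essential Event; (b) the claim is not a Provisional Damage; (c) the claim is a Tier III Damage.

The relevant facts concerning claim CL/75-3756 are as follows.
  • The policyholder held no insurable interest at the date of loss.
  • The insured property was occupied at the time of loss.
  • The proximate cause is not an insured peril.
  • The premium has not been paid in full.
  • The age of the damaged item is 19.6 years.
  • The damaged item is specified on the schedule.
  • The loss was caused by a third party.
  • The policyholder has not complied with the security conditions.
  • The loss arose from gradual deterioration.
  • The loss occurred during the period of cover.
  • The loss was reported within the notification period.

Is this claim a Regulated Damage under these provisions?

Yes

Under article 4: the premium has been paid in full? no; and the loss arose from gradual deterioration? yes. So the claim is not a Certified Occurrence.
Under article 10: age of the damaged item: 19.6 years ≤ 26.8 years? yes, so negated condition no; and the policyholder has not complied with the security conditions? yes; and the proximate cause is an insured peril? no. So the claim is not a Provisional Incident.
Under article 8: Certified Occurrence (article 4)? no; or Provisional Incident (article 10)? no. So the claim is not an Essential Event.
Under article 5: the loss occurred during the period of cover? yes; and the policyholder held an insurable interest at the date of loss? no; and the premium has not been paid in full? yes. So the claim is not a Designated Occurrence.
Under article 11: the insured property was occupied at the time of loss? yes; the loss was caused by a third party? yes; age of the damaged item: 19.6 years ≤ 26.8 years? yes — 3 of 3 hold (need ≥2) → satisfied.
Under article 9: the premium has been paid in full? no; or the loss occurred outside the period of cover? no. So the claim is not a Registered Event.
Under article 2: Designated Occurrence (article 5)? no; Restricted Loss (article 11)? yes; Registered Event (article 9)? no — 1 of 3 hold (need ≥2) → not satisfied.
Under article 1: the loss occurred during the period of cover? yes; and the insured property was occupied at the time of loss? yes. So the claim is a Tier III Incident.
Under article 6: not a Tier III Incident (article 1)? no; or the damaged item is specified on the schedule? yes. So the claim is a Tier III Damage.
Under article 12: Essential Event (article 8)? no; not a Provisional Damage (article 2)? yes; Tier III Damage (article 6)? yes — 2 of 3 hold (need ≥2) → satisfied.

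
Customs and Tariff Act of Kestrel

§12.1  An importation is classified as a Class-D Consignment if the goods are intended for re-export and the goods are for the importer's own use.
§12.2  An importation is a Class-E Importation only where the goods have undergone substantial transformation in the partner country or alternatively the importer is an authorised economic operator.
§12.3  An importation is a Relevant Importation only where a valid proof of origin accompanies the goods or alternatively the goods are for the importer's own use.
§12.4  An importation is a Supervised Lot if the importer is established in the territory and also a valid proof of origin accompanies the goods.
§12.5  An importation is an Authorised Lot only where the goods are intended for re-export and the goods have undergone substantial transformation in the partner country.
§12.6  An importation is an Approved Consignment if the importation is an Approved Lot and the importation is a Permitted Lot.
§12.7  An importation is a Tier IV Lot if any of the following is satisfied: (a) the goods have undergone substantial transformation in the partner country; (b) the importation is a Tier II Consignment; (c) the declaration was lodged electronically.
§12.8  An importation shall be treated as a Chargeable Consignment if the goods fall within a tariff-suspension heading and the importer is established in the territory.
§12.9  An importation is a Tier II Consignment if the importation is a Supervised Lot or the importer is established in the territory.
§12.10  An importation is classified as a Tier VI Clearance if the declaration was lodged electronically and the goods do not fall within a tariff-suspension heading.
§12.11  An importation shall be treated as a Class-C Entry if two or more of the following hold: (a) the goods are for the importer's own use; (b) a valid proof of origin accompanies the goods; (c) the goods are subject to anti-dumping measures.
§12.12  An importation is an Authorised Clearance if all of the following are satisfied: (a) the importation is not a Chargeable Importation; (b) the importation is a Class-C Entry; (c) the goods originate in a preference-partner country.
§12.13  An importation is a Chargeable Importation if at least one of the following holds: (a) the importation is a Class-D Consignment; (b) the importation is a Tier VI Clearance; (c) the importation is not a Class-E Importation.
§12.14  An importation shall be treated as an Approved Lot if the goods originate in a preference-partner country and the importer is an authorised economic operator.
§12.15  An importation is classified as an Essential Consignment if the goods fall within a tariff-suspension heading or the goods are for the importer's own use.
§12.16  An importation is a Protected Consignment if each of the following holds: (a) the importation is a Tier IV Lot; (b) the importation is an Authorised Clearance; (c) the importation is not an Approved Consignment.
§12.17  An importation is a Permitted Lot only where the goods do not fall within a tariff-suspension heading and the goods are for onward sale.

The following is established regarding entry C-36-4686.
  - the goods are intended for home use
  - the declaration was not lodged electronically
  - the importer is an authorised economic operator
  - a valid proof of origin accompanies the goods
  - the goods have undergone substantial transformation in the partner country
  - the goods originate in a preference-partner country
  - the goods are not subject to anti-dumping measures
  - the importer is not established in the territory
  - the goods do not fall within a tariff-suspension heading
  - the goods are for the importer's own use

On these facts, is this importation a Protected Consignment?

§12.4 — Supervised Lot: [the importer is established in the territory? no] AND [a valid proof of origin accompanies the goods? yes] → not satisfied.
§12.9 — Tier II Consignment: [Supervised Lot (§12.4)? no] OR [the importer is established in the territory? no] → not satisfied.
§12.7 — Tier IV Lot: [the goods have undergone substantial transformation in the partner country? yes] OR [Tier II Consignment (§12.9)? no] OR [the declaration was lodged electronically? no] → satisfied.
§12.1 — Class-D Consignment: [the goods are intended for re-export? no] AND [the goods are for the importer's own use? yes] → not satisfied.
§12.10 — Tier VI Clearance: [the declaration was lodged electronically? no] AND [the goods do not fall within a tariff-suspension heading? yes] → not satisfied.
§12.2 — Class-E Importation: [the goods have undergone substantial transformation in the partner country? yes] OR [the importer is an authorised economic operator? yes] → satisfied.
§12.13 — Chargeable Importation: [Class-D Consignment (§12.1)? no] OR [Tier VI Clearance (§12.10)? no] OR [not a Class-E Importation (§12.2)? no] → not satisfied.
§12.11 — Class-C Entry: the goods are for the importer's own use? yes; a valid proof of origin accompanies the goods? yes; the goods are subject to anti-dumping measures? no — 2 of 3 hold (need ≥2) → satisfied.
§12.12 — Authorised Clearance: [not a Chargeable Importation (§12.13)? yes] AND [Class-C Entry (§12.11)? yes] AND [the goods originate in a preference-partner country? yes] → satisfied.
§12.14 — Approved Lot: [the goods originate in a preference-partner country? yes] AND [the importer is an authorised economic operator? yes] → satisfied.
§12.17 — Permitted Lot: [the goods do not fall within a tariff-suspension heading? yes] AND [the goods are for onward sale? no] → not satisfied.
§12.6 — Approved Consignment: [Approved Lot (§12.14)? yes] AND [Permitted Lot (§12.17)? no] → not satisfied.
§12.16 — Protected Consignment: [Tier IV Lot (§12.7)? yes] AND [Authorised Clearance (§12.12)? yes] AND [not an Approved Consignment (§12.6)? yes] → satisfied.

Yes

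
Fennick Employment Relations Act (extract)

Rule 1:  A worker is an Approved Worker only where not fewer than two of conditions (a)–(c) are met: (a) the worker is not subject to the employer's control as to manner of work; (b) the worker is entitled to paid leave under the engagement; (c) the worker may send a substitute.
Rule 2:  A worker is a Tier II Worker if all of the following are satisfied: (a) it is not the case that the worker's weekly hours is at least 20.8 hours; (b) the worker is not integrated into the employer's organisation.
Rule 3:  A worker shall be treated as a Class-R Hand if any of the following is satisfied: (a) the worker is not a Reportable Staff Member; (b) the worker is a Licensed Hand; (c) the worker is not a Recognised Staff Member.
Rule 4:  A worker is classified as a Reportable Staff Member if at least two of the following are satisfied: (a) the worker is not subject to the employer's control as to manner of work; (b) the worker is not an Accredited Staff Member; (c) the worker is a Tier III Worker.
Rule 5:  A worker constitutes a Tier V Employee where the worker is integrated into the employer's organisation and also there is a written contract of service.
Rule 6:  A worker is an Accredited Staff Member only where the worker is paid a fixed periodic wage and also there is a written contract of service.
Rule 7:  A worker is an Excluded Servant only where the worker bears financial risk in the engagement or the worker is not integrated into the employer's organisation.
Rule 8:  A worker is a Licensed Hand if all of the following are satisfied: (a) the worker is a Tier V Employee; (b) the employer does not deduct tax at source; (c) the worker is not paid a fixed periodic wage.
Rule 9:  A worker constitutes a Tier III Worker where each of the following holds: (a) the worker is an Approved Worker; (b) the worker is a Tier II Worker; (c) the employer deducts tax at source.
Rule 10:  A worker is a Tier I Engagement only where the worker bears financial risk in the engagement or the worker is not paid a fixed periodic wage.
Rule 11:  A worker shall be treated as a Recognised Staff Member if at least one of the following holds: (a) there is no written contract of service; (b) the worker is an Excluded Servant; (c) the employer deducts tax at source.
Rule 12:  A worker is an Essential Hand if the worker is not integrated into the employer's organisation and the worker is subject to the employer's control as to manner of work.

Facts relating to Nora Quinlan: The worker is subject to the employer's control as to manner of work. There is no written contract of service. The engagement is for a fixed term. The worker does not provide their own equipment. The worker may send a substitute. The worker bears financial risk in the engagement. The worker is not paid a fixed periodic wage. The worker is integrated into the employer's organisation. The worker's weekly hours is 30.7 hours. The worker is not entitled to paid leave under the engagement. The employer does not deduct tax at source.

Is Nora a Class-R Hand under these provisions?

Under rule 6: the worker is paid a fixed periodic wage? no; and there is a written contract of service? no. So the worker is not an Accredited Staff Member.
Under rule 1: the worker is not subject to the employer's control as to manner of work? no; the worker is entitled to paid leave under the engagement? no; the worker may send a substitute? yes — 1 of 3 hold (need ≥2) → not satisfied.
Under rule 2: worker's weekly hours: 30.7 hours ≥ 20.8 hours? yes, so negated condition no; and the worker is not integrated into the employer's organisation? no. So the worker is not a Tier II Worker.
Under rule 9: Approved Worker (rule 1)? no; and Tier II Worker (rule 2)? no; and the employer deducts tax at source? no. So the worker is not a Tier III Worker.
Under rule 4: the worker is not subject to the employer's control as to manner of work? no; not an Accredited Staff Member (rule 6)? yes; Tier III Worker (rule 9)? no — 1 of 3 hold (need ≥2) → not satisfied.
Under rule 5: the worker is integrated into the employer's organisation? yes; and there is a written contract of service? no. So the worker is not a Tier V Employee.
Under rule 8: Tier V Employee (rule 5)? no; and the employer does not deduct tax at source? yes; and the worker is not paid a fixed periodic wage? yes. So the worker is not a Licensed Hand.
Under rule 7: the worker bears financial risk in the engagement? yes; or the worker is not integrated into the employer's organisation? no. So the worker is an Excluded Servant.
Under rule 11: there is no written contract of service? yes; or Excluded Servant (rule 7)? yes; or the employer deducts tax at source? no. So the worker is a Recognised Staff Member.
Under rule 3: not a Reportable Staff Member (rule 4)? yes; or Licensed Hand (rule 8)? no; or not a Recognised Staff Member (rule 11)? no. So the worker is a Class-R Hand.

Yes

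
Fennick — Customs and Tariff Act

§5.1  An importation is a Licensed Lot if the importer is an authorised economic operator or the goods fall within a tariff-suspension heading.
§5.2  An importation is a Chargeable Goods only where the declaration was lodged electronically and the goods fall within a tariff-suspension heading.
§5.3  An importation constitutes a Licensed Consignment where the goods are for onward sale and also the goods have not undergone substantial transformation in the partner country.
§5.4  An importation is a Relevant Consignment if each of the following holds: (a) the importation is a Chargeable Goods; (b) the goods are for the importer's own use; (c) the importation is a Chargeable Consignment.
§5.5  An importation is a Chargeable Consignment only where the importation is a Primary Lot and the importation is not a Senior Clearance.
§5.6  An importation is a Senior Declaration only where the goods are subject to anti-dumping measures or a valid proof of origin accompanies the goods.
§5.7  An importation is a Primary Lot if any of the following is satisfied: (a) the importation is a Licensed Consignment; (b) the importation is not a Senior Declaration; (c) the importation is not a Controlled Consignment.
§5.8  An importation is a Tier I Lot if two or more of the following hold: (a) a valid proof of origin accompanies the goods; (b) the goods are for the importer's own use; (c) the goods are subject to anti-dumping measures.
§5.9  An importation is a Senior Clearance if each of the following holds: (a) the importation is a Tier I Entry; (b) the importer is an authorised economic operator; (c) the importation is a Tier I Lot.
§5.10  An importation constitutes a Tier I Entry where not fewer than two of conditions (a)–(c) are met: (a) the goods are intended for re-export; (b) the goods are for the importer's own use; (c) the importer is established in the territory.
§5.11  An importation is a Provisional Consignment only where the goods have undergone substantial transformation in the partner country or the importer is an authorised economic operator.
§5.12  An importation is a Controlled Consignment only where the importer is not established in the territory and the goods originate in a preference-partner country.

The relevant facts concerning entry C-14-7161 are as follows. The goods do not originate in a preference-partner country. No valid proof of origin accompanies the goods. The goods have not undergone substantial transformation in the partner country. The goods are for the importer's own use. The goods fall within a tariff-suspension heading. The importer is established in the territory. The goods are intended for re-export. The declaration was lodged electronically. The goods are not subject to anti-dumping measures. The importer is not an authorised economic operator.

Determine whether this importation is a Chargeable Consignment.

Yes

§5.3 — Licensed Consignment: [the goods are for onward sale? no] AND [the goods have not undergone substantial transformation in the partner country? yes] → not satisfied.
§5.6 — Senior Declaration: [the goods are subject to anti-dumping measures? no] OR [a valid proof of origin accompanies the goods? no] → not satisfied.
§5.12 — Controlled Consignment: [the importer is not established in the territory? no] AND [the goods originate in a preference-partner country? no] → not satisfied.
§5.7 — Primary Lot: [Licensed Consignment (§5.3)? no] OR [not a Senior Declaration (§5.6)? yes] OR [not a Controlled Consignment (§5.12)? yes] → satisfied.
§5.10 — Tier I Entry: the goods are intended for re-export? yes; the goods are for the importer's own use? yes; the importer is established in the territory? yes — 3 of 3 hold (need ≥2) → satisfied.
§5.8 — Tier I Lot: a valid proof of origin accompanies the goods? no; the goods are for the importer's own use? yes; the goods are subject to anti-dumping measures? no — 1 of 3 hold (need ≥2) → not satisfied.
§5.9 — Senior Clearance: [Tier I Entry (§5.10)? yes] AND [the importer is an authorised economic operator? no] AND [Tier I Lot (§5.8)? no] → not satisfied.
§5.5 — Chargeable Consignment: [Primary Lot (§5.7)? yes] AND [not a Senior Clearance (§5.9)? yes] → satisfied.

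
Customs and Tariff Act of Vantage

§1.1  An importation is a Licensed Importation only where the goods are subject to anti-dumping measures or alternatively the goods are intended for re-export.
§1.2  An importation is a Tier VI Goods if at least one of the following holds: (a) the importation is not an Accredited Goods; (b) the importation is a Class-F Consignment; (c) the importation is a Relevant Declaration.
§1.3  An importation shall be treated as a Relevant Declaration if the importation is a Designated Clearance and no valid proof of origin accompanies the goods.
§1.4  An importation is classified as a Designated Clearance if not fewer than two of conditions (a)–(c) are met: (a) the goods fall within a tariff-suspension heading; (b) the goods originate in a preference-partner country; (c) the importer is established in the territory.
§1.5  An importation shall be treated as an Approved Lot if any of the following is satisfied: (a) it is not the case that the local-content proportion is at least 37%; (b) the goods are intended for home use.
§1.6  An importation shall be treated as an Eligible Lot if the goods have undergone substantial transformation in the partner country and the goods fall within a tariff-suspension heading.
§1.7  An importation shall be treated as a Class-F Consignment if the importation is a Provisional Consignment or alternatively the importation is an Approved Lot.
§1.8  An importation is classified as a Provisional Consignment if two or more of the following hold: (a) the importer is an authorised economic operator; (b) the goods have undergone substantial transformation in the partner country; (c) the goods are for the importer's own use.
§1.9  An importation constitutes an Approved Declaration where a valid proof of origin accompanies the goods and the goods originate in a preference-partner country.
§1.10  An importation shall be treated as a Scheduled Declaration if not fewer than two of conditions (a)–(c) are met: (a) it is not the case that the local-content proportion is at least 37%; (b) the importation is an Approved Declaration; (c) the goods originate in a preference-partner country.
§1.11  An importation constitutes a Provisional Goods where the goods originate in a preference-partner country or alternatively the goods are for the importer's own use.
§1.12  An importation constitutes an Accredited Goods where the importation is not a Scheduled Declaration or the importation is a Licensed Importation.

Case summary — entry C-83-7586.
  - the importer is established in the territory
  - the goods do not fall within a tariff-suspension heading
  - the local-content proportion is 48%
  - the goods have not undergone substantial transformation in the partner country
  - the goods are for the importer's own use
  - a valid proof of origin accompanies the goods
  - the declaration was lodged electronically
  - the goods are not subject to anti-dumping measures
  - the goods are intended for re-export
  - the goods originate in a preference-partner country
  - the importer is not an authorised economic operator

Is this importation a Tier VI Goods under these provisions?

No

§1.9 — Approved Declaration: [a valid proof of origin accompanies the goods? yes] AND [the goods originate in a preference-partner country? yes] → satisfied.
§1.10 — Scheduled Declaration: local-content proportion: 48% ≥ 37%? yes, so negated condition no; Approved Declaration (§1.9)? yes; the goods originate in a preference-partner country? yes — 2 of 3 hold (need ≥2) → satisfied.
§1.1 — Licensed Importation: [the goods are subject to anti-dumping measures? no] OR [the goods are intended for re-export? yes] → satisfied.
§1.12 — Accredited Goods: [not a Scheduled Declaration (§1.10)? no] OR [Licensed Importation (§1.1)? yes] → satisfied.
§1.8 — Provisional Consignment: the importer is an authorised economic operator? no; the goods have undergone substantial transformation in the partner country? no; the goods are for the importer's own use? yes — 1 of 3 hold (need ≥2) → not satisfied.
§1.5 — Approved Lot: [local-content proportion: 48% ≥ 37%? yes, so negated condition no] OR [the goods are intended for home use? no] → not satisfied.
§1.7 — Class-F Consignment: [Provisional Consignment (§1.8)? no] OR [Approved Lot (§1.5)? no] → not satisfied.
§1.4 — Designated Clearance: the goods fall within a tariff-suspension heading? no; the goods originate in a preference-partner country? yes; the importer is established in the territory? yes — 2 of 3 hold (need ≥2) → satisfied.
§1.3 — Relevant Declaration: [Designated Clearance (§1.4)? yes] AND [no valid proof of origin accompanies the goods? no] → not satisfied.
§1.2 — Tier VI Goods: [not an Accredited Goods (§1.12)? no] OR [Class-F Consignment (§1.7)? no] OR [Relevant Declaration (§1.3)? no] → not satisfied.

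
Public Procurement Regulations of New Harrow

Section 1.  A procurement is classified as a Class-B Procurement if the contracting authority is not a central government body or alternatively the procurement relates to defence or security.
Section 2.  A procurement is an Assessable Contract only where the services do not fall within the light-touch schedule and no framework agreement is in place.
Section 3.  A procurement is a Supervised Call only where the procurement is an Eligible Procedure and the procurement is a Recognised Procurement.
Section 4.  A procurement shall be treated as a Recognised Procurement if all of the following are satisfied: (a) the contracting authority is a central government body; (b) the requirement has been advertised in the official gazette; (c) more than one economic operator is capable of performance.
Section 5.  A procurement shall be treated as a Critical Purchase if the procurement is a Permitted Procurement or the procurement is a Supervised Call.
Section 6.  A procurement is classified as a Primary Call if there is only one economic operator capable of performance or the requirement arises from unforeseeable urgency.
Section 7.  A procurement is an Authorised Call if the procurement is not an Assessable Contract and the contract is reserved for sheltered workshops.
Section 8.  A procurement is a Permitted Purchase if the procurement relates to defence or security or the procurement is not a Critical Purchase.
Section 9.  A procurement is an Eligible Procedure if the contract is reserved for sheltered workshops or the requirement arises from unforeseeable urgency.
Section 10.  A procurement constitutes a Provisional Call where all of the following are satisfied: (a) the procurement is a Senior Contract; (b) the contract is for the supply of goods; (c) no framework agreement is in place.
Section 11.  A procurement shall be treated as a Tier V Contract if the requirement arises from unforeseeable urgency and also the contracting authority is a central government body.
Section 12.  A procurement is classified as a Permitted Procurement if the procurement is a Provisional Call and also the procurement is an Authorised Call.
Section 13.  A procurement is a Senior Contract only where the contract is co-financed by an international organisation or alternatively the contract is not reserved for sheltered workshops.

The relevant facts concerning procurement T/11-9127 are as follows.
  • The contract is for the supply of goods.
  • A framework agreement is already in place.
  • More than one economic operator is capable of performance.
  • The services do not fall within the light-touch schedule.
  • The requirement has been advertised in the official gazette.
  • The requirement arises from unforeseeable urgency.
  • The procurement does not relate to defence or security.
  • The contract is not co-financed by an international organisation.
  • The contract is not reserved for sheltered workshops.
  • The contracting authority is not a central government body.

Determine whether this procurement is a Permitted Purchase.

Yes

section 13 — Senior Contract: [the contract is co-financed by an international organisation? no] OR [the contract is not reserved for sheltered workshops? yes] → satisfied.
section 10 — Provisional Call: [Senior Contract (section 13)? yes] AND [the contract is for the supply of goods? yes] AND [no framework agreement is in place? no] → not satisfied.
section 2 — Assessable Contract: [the services do not fall within the light-touch schedule? yes] AND [no framework agreement is in place? no] → not satisfied.
section 7 — Authorised Call: [not an Assessable Contract (section 2)? yes] AND [the contract is reserved for sheltered workshops? no] → not satisfied.
section 12 — Permitted Procurement: [Provisional Call (section 10)? no] AND [Authorised Call (section 7)? no] → not satisfied.
section 9 — Eligible Procedure: [the contract is reserved for sheltered workshops? no] OR [the requirement arises from unforeseeable urgency? yes] → satisfied.
section 4 — Recognised Procurement: [the contracting authority is a central government body? no] AND [the requirement has been advertised in the official gazette? yes] AND [more than one economic operator is capable of performance? yes] → not satisfied.
section 3 — Supervised Call: [Eligible Procedure (section 9)? yes] AND [Recognised Procurement (section 4)? no] → not satisfied.
section 5 — Critical Purchase: [Permitted Procurement (section 12)? no] OR [Supervised Call (section 3)? no] → not satisfied.
section 8 — Permitted Purchase: [the procurement relates to defence or security? no] OR [not a Critical Purchase (section 5)? yes] → satisfied.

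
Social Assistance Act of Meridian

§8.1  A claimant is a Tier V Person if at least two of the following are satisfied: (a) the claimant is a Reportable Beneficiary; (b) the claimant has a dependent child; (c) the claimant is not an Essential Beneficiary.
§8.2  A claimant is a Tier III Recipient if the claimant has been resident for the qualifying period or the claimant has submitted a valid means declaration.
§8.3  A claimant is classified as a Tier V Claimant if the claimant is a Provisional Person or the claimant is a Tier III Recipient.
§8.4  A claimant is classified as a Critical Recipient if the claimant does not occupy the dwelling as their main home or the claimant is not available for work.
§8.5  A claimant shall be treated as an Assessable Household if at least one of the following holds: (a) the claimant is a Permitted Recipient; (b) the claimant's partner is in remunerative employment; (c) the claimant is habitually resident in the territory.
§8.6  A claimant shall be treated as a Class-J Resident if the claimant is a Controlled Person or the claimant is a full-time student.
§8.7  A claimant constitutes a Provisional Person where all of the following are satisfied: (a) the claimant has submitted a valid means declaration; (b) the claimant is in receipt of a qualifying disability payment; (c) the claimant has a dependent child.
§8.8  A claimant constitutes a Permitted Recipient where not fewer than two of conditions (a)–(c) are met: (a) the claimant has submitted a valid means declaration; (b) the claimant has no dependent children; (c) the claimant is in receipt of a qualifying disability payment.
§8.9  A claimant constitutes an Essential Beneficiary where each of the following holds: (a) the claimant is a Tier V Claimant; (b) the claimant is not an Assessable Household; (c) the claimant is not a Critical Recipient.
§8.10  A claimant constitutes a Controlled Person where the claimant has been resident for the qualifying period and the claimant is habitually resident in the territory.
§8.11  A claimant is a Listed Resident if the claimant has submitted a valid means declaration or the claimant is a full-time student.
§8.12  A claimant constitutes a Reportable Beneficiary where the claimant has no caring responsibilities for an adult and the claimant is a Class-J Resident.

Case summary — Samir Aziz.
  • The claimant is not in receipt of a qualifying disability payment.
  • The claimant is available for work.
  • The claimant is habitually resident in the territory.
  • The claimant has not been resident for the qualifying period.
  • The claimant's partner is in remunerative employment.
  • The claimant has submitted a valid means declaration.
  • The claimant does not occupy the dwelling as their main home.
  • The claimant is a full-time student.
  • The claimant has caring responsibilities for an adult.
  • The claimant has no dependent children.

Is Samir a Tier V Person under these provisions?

No

§8.10 — Controlled Person: [the claimant has been resident for the qualifying period? no] AND [the claimant is habitually resident in the territory? yes] → not satisfied.
§8.6 — Class-J Resident: [Controlled Person (§8.10)? no] OR [the claimant is a full-time student? yes] → satisfied.
§8.12 — Reportable Beneficiary: [the claimant has no caring responsibilities for an adult? no] AND [Class-J Resident (§8.6)? yes] → not satisfied.
§8.7 — Provisional Person: [the claimant has submitted a valid means declaration? yes] AND [the claimant is in receipt of a qualifying disability payment? no] AND [the claimant has a dependent child? no] → not satisfied.
§8.2 — Tier III Recipient: [the claimant has been resident for the qualifying period? no] OR [the claimant has submitted a valid means declaration? yes] → satisfied.
§8.3 — Tier V Claimant: [Provisional Person (§8.7)? no] OR [Tier III Recipient (§8.2)? yes] → satisfied.
§8.8 — Permitted Recipient: the claimant has submitted a valid means declaration? yes; the claimant has no dependent children? yes; the claimant is in receipt of a qualifying disability payment? no — 2 of 3 hold (need ≥2) → satisfied.
§8.5 — Assessable Household: [Permitted Recipient (§8.8)? yes] OR [the claimant's partner is in remunerative employment? yes] OR [the claimant is habitually resident in the territory? yes] → satisfied.
§8.4 — Critical Recipient: [the claimant does not occupy the dwelling as their main home? yes] OR [the claimant is not available for work? no] → satisfied.
§8.9 — Essential Beneficiary: [Tier V Claimant (§8.3)? yes] AND [not an Assessable Household (§8.5)? no] AND [not a Critical Recipient (§8.4)? no] → not satisfied.
§8.1 — Tier V Person: Reportable Beneficiary (§8.12)? no; the claimant has a dependent child? no; not an Essential Beneficiary (§8.9)? yes — 1 of 3 hold (need ≥2) → not satisfied.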